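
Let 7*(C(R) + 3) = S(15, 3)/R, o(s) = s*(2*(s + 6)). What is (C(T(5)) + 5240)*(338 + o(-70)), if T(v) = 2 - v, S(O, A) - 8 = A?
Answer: 1022463868/21 ≈ 4.8689e+7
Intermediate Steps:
S(O, A) = 8 + A
o(s) = s*(12 + 2*s) (o(s) = s*(2*(6 + s)) = s*(12 + 2*s))
C(R) = -3 + 11/(7*R) (C(R) = -3 + ((8 + 3)/R)/7 = -3 + (11/R)/7 = -3 + 11/(7*R))
(C(T(5)) + 5240)*(338 + o(-70)) = ((-3 + 11/(7*(2 - 1*5))) + 5240)*(338 + 2*(-70)*(6 - 70)) = ((-3 + 11/(7*(2 - 5))) + 5240)*(338 + 2*(-70)*(-64)) = ((-3 + (11/7)/(-3)) + 5240)*(338 + 8960) = ((-3 + (11/7)*(-1/3)) + 5240)*9298 = ((-3 - 11/21) + 5240)*9298 = (-74/21 + 5240)*9298 = (109966/21)*9298 = 1022463868/21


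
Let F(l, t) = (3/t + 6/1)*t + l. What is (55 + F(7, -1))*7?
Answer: 413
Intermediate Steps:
F(l, t) = l + t*(6 + 3/t) (F(l, t) = (3/t + 6*1)*t + l = (3/t + 6)*t + l = (6 + 3/t)*t + l = t*(6 + 3/t) + l = l + t*(6 + 3/t))
(55 + F(7, -1))*7 = (55 + (3 + 7 + 6*(-1)))*7 = (55 + (3 + 7 - 6))*7 = (55 + 4)*7 = 59*7 = 413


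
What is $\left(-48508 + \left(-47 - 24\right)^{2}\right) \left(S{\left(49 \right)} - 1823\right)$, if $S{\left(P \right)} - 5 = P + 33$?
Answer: $75458712$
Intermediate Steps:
$S{\left(P \right)} = 38 + P$ ($S{\left(P \right)} = 5 + \left(P + 33\right) = 5 + \left(33 + P\right) = 38 + P$)
$\left(-48508 + \left(-47 - 24\right)^{2}\right) \left(S{\left(49 \right)} - 1823\right) = \left(-48508 + \left(-47 - 24\right)^{2}\right) \left(\left(38 + 49\right) - 1823\right) = \left(-48508 + \left(-71\right)^{2}\right) \left(87 - 1823\right) = \left(-48508 + 5041\right) \left(-1736\right) = \left(-43467\right) \left(-1736\right) = 75458712$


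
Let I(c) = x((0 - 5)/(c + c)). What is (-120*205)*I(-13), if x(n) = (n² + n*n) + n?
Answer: -1107000/169 ≈ -6550.3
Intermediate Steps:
x(n) = n + 2*n² (x(n) = (n² + n²) + n = 2*n² + n = n + 2*n²)
I(c) = -5*(1 - 5/c)/(2*c) (I(c) = ((0 - 5)/(c + c))*(1 + 2*((0 - 5)/(c + c))) = (-5*1/(2*c))*(1 + 2*(-5*1/(2*c))) = (-5/(2*c))*(1 + 2*(-5/(2*c))) = (-5/(2*c))*(1 - 5/c) = -5*(1 - 5/c)/(2*c))
(-120*205)*I(-13) = (-120*205)*((5/2)*(5 - 1*(-13))/(-13)²) = -61500*(5 + 13)/169 = -61500*18/169 = -24600*45/169 = -1107000/169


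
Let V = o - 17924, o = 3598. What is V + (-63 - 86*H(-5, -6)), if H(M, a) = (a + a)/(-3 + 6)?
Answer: -14045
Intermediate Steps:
V = -14326 (V = 3598 - 17924 = -14326)
H(M, a) = 2*a/3 (H(M, a) = (2*a)/3 = (2*a)*(1/3) = 2*a/3)
V + (-63 - 86*H(-5, -6)) = -14326 + (-63 - 172*(-6)/3) = -14326 + (-63 - 86*(-4)) = -14326 + (-63 + 344) = -14326 + 281 = -14045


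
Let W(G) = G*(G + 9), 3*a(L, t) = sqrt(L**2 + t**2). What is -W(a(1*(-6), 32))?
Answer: -1060/9 - 6*sqrt(265) ≈ -215.45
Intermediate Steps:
a(L, t) = sqrt(L**2 + t**2)/3
W(G) = G*(9 + G)
-W(a(1*(-6), 32)) = -sqrt((1*(-6))**2 + 32**2)/3*(9 + sqrt((1*(-6))**2 + 32**2)/3) = -sqrt((-6)**2 + 1024)/3*(9 + sqrt((-6)**2 + 1024)/3) = -sqrt(36 + 1024)/3*(9 + sqrt(36 + 1024)/3) = -sqrt(1060)/3*(9 + sqrt(1060)/3) = -(2*sqrt(265))/3*(9 + (2*sqrt(265))/3) = -2*sqrt(265)/3*(9 + 2*sqrt(265)/3) = -2*sqrt(265)*(9 + 2*sqrt(265)/3)/3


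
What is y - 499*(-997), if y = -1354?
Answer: 496149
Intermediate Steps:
y - 499*(-997) = -1354 - 499*(-997) = -1354 + 497503 = 496149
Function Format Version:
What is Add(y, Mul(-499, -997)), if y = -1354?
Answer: 496149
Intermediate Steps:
Add(y, Mul(-499, -997)) = Add(-1354, Mul(-499, -997)) = Add(-1354, 497503) = 496149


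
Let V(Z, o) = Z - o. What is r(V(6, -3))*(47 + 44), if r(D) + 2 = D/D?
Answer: -91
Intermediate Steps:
r(D) = -1 (r(D) = -2 + D/D = -2 + 1 = -1)
r(V(6, -3))*(47 + 44) = -(47 + 44) = -1*91 = -91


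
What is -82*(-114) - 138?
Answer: 9210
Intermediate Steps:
-82*(-114) - 138 = 9348 - 138 = 9210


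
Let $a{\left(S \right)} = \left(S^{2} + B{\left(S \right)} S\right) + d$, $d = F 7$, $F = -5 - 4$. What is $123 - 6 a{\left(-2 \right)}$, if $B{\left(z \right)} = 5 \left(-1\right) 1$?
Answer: $417$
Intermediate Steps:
$F = -9$ ($F = -5 - 4 = -9$)
$d = -63$ ($d = \left(-9\right) 7 = -63$)
$B{\left(z \right)} = -5$ ($B{\left(z \right)} = \left(-5\right) 1 = -5$)
$a{\left(S \right)} = -63 + S^{2} - 5 S$ ($a{\left(S \right)} = \left(S^{2} - 5 S\right) - 63 = -63 + S^{2} - 5 S$)
$123 - 6 a{\left(-2 \right)} = 123 - 6 \left(-63 + \left(-2\right)^{2} - -10\right) = 123 - 6 \left(-63 + 4 + 10\right) = 123 - -294 = 123 + 294 = 417$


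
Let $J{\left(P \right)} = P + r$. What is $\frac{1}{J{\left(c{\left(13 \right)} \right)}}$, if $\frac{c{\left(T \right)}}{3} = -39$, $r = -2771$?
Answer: $- \frac{1}{2888} \approx -0.00034626$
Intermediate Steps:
$c{\left(T \right)} = -117$ ($c{\left(T \right)} = 3 \left(-39\right) = -117$)
$J{\left(P \right)} = -2771 + P$ ($J{\left(P \right)} = P - 2771 = -2771 + P$)
$\frac{1}{J{\left(c{\left(13 \right)} \right)}} = \frac{1}{-2771 - 117} = \frac{1}{-2888} = - \frac{1}{2888}$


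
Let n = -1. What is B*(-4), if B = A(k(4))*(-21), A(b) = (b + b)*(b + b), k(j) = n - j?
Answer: 8400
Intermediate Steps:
k(j) = -1 - j
A(b) = 4*b² (A(b) = (2*b)*(2*b) = 4*b²)
B = -2100 (B = (4*(-1 - 1*4)²)*(-21) = (4*(-1 - 4)²)*(-21) = (4*(-5)²)*(-21) = (4*25)*(-21) = 100*(-21) = -2100)
B*(-4) = -2100*(-4) = 8400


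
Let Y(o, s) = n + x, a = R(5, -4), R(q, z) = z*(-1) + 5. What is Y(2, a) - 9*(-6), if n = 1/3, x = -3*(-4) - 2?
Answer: 193/3 ≈ 64.333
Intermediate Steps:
x = 10 (x = 12 - 2 = 10)
R(q, z) = 5 - z (R(q, z) = -z + 5 = 5 - z)
a = 9 (a = 5 - 1*(-4) = 5 + 4 = 9)
n = ⅓ ≈ 0.33333
Y(o, s) = 31/3 (Y(o, s) = ⅓ + 10 = 31/3)
Y(2, a) - 9*(-6) = 31/3 - 9*(-6) = 31/3 + 54 = 193/3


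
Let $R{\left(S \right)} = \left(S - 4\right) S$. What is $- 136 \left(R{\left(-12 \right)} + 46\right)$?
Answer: $-32368$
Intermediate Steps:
$R{\left(S \right)} = S \left(-4 + S\right)$ ($R{\left(S \right)} = \left(-4 + S\right) S = S \left(-4 + S\right)$)
$- 136 \left(R{\left(-12 \right)} + 46\right) = - 136 \left(- 12 \left(-4 - 12\right) + 46\right) = - 136 \left(\left(-12\right) \left(-16\right) + 46\right) = - 136 \left(192 + 46\right) = \left(-136\right) 238 = -32368$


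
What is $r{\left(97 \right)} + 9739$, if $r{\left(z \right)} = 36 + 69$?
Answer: $9844$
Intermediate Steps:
$r{\left(z \right)} = 105$
$r{\left(97 \right)} + 9739 = 105 + 9739 = 9844$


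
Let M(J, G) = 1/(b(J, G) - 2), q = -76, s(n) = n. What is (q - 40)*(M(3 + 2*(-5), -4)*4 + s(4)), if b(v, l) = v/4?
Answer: -5104/15 ≈ -340.27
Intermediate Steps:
b(v, l) = v/4 (b(v, l) = v*(¼) = v/4)
M(J, G) = 1/(-2 + J/4) (M(J, G) = 1/(J/4 - 2) = 1/(-2 + J/4))
(q - 40)*(M(3 + 2*(-5), -4)*4 + s(4)) = (-76 - 40)*((4/(-8 + (3 + 2*(-5))))*4 + 4) = -116*((4/(-8 + (3 - 10)))*4 + 4) = -116*((4/(-8 - 7))*4 + 4) = -116*((4/(-15))*4 + 4) = -116*((4*(-1/15))*4 + 4) = -116*(-4/15*4 + 4) = -116*(-16/15 + 4) = -116*44/15 = -5104/15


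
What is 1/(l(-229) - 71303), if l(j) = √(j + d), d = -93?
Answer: -71303/5084118131 - I*√322/5084118131 ≈ -1.4025e-5 - 3.5295e-9*I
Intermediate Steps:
l(j) = √(-93 + j) (l(j) = √(j - 93) = √(-93 + j))
1/(l(-229) - 71303) = 1/(√(-93 - 229) - 71303) = 1/(√(-322) - 71303) = 1/(I*√322 - 71303) = 1/(-71303 + I*√322)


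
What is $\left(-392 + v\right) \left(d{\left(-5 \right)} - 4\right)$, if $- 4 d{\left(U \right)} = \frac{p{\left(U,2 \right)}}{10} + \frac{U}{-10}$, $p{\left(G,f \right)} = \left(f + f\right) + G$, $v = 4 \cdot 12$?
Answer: $\frac{7052}{5} \approx 1410.4$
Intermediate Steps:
$v = 48$
$p{\left(G,f \right)} = G + 2 f$ ($p{\left(G,f \right)} = 2 f + G = G + 2 f$)
$d{\left(U \right)} = - \frac{1}{10}$ ($d{\left(U \right)} = - \frac{\frac{U + 2 \cdot 2}{10} + \frac{U}{-10}}{4} = - \frac{\left(U + 4\right) \frac{1}{10} + U \left(- \frac{1}{10}\right)}{4} = - \frac{\left(4 + U\right) \frac{1}{10} - \frac{U}{10}}{4} = - \frac{\left(\frac{2}{5} + \frac{U}{10}\right) - \frac{U}{10}}{4} = \left(- \frac{1}{4}\right) \frac{2}{5} = - \frac{1}{10}$)
$\left(-392 + v\right) \left(d{\left(-5 \right)} - 4\right) = \left(-392 + 48\right) \left(- \frac{1}{10} - 4\right) = \left(-344\right) \left(- \frac{41}{10}\right) = \frac{7052}{5}$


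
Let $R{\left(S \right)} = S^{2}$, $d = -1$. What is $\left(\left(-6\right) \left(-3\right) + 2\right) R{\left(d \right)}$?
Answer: $20$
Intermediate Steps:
$\left(\left(-6\right) \left(-3\right) + 2\right) R{\left(d \right)} = \left(\left(-6\right) \left(-3\right) + 2\right) \left(-1\right)^{2} = \left(18 + 2\right) 1 = 20 \cdot 1 = 20$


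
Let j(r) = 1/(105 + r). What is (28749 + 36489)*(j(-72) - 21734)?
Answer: -15596687866/11 ≈ -1.4179e+9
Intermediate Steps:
(28749 + 36489)*(j(-72) - 21734) = (28749 + 36489)*(1/(105 - 72) - 21734) = 65238*(1/33 - 21734) = 65238*(-717221/33) = -15596687866/11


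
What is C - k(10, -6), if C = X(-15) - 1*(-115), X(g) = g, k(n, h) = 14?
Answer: 86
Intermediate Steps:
C = 100 (C = -15 - 1*(-115) = -15 + 115 = 100)
C - k(10, -6) = 100 - 1*14 = 100 - 14 = 86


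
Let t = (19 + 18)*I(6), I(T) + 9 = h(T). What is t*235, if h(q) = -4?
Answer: -113035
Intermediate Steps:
I(T) = -13 (I(T) = -9 - 4 = -13)
t = -481 (t = (19 + 18)*(-13) = 37*(-13) = -481)
t*235 = -481*235 = -113035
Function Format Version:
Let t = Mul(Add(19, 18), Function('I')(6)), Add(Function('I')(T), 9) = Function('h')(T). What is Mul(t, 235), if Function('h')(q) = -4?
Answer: -113035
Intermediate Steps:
Function('I')(T) = -13 (Function('I')(T) = Add(-9, -4) = -13)
t = -481 (t = Mul(Add(19, 18), -13) = Mul(37, -13) = -481)
Mul(t, 235) = Mul(-481, 235) = -113035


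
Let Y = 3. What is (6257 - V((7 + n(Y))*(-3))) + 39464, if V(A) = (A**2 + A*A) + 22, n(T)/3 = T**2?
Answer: 24891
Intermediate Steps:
n(T) = 3*T**2
V(A) = 22 + 2*A**2 (V(A) = (A**2 + A**2) + 22 = 2*A**2 + 22 = 22 + 2*A**2)
(6257 - V((7 + n(Y))*(-3))) + 39464 = (6257 - (22 + 2*((7 + 3*3**2)*(-3))**2)) + 39464 = (6257 - (22 + 2*((7 + 3*9)*(-3))**2)) + 39464 = (6257 - (22 + 2*((7 + 27)*(-3))**2)) + 39464 = (6257 - (22 + 2*(34*(-3))**2)) + 39464 = (6257 - (22 + 2*(-102)**2)) + 39464 = (6257 - (22 + 2*10404)) + 39464 = (6257 - (22 + 20808)) + 39464 = (6257 - 1*20830) + 39464 = (6257 - 20830) + 39464 = -14573 + 39464 = 24891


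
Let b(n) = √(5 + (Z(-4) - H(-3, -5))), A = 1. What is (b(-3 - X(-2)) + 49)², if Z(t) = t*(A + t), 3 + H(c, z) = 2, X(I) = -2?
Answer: 2419 + 294*√2 ≈ 2834.8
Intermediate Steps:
H(c, z) = -1 (H(c, z) = -3 + 2 = -1)
Z(t) = t*(1 + t)
b(n) = 3*√2 (b(n) = √(5 + (-4*(1 - 4) - 1*(-1))) = √(5 + (-4*(-3) + 1)) = √(5 + (12 + 1)) = √(5 + 13) = √18 = 3*√2)
(b(-3 - X(-2)) + 49)² = (3*√2 + 49)² = (49 + 3*√2)²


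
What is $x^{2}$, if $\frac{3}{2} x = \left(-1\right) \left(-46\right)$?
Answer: $\frac{8464}{9} \approx 940.44$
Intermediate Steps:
$x = \frac{92}{3}$ ($x = \frac{2 \left(\left(-1\right) \left(-46\right)\right)}{3} = \frac{2}{3} \cdot 46 = \frac{92}{3} \approx 30.667$)
$x^{2} = \left(\frac{92}{3}\right)^{2} = \frac{8464}{9}$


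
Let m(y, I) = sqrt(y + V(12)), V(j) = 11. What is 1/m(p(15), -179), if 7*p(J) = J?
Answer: sqrt(161)/46 ≈ 0.27584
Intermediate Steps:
p(J) = J/7
m(y, I) = sqrt(11 + y) (m(y, I) = sqrt(y + 11) = sqrt(11 + y))
1/m(p(15), -179) = 1/(sqrt(11 + (1/7)*15)) = 1/(sqrt(11 + 15/7)) = 1/(sqrt(92/7)) = 1/(2*sqrt(161)/7) = sqrt(161)/46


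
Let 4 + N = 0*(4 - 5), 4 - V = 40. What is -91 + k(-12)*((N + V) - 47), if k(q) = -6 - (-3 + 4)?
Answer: 518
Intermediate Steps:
V = -36 (V = 4 - 1*40 = 4 - 40 = -36)
k(q) = -7 (k(q) = -6 - 1*1 = -6 - 1 = -7)
N = -4 (N = -4 + 0*(4 - 5) = -4 + 0*(-1) = -4 + 0 = -4)
-91 + k(-12)*((N + V) - 47) = -91 - 7*((-4 - 36) - 47) = -91 - 7*(-40 - 47) = -91 - 7*(-87) = -91 + 609 = 518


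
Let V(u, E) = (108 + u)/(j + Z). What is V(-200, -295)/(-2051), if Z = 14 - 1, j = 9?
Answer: 46/22561 ≈ 0.0020389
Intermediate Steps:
Z = 13
V(u, E) = 54/11 + u/22 (V(u, E) = (108 + u)/(9 + 13) = (108 + u)/22 = (108 + u)*(1/22) = 54/11 + u/22)
V(-200, -295)/(-2051) = (54/11 + (1/22)*(-200))/(-2051) = (54/11 - 100/11)*(-1/2051) = -46/11*(-1/2051) = 46/22561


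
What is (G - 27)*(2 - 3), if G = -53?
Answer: 80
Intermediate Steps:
(G - 27)*(2 - 3) = (-53 - 27)*(2 - 3) = -80*(-1) = 80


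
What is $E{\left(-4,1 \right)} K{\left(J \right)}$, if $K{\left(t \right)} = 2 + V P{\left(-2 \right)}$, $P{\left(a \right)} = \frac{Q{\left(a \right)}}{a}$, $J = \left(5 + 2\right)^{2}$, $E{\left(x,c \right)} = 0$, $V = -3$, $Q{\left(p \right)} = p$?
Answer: $0$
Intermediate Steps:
$J = 49$ ($J = 7^{2} = 49$)
$P{\left(a \right)} = 1$ ($P{\left(a \right)} = \frac{a}{a} = 1$)
$K{\left(t \right)} = -1$ ($K{\left(t \right)} = 2 - 3 = -1$)
$E{\left(-4,1 \right)} K{\left(J \right)} = 0 \left(-1\right) = 0$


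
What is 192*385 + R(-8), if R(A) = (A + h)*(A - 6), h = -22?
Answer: 74340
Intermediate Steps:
R(A) = (-22 + A)*(-6 + A) (R(A) = (A - 22)*(A - 6) = (-22 + A)*(-6 + A))
192*385 + R(-8) = 192*385 + (132 + (-8)**2 - 28*(-8)) = 73920 + (132 + 64 + 224) = 73920 + 420 = 74340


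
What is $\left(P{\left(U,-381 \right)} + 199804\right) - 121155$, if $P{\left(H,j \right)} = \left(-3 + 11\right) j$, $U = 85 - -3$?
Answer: $75601$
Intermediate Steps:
$U = 88$ ($U = 85 + 3 = 88$)
$P{\left(H,j \right)} = 8 j$
$\left(P{\left(U,-381 \right)} + 199804\right) - 121155 = \left(8 \left(-381\right) + 199804\right) - 121155 = \left(-3048 + 199804\right) - 121155 = 196756 - 121155 = 75601$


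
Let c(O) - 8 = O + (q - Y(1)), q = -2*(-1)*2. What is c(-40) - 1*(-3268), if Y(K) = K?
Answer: 3239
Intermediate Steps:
q = 4 (q = 2*2 = 4)
c(O) = 11 + O (c(O) = 8 + (O + (4 - 1*1)) = 8 + (O + (4 - 1)) = 8 + (O + 3) = 8 + (3 + O) = 11 + O)
c(-40) - 1*(-3268) = (11 - 40) - 1*(-3268) = -29 + 3268 = 3239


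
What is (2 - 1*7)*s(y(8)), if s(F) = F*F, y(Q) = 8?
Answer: -320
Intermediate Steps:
s(F) = F²
(2 - 1*7)*s(y(8)) = (2 - 1*7)*8² = (2 - 7)*64 = -5*64 = -320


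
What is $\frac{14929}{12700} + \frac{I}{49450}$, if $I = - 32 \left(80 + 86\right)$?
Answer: $\frac{13415533}{12560300} \approx 1.0681$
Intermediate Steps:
$I = -5312$ ($I = \left(-32\right) 166 = -5312$)
$\frac{14929}{12700} + \frac{I}{49450} = \frac{14929}{12700} - \frac{5312}{49450} = 14929 \cdot \frac{1}{12700} - \frac{2656}{24725} = \frac{14929}{12700} - \frac{2656}{24725} = \frac{13415533}{12560300}$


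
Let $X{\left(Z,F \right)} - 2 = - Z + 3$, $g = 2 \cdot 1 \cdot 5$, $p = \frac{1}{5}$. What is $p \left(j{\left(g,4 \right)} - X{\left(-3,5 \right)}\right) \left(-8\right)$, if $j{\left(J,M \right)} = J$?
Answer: $- \frac{16}{5} \approx -3.2$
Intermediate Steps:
$p = \frac{1}{5} \approx 0.2$
$g = 10$ ($g = 2 \cdot 5 = 10$)
$X{\left(Z,F \right)} = 5 - Z$ ($X{\left(Z,F \right)} = 2 - \left(-3 + Z\right) = 5 - Z$)
$p \left(j{\left(g,4 \right)} - X{\left(-3,5 \right)}\right) \left(-8\right) = \frac{10 - \left(5 - -3\right)}{5} \left(-8\right) = \frac{10 - \left(5 + 3\right)}{5} \left(-8\right) = \frac{10 - 8}{5} \left(-8\right) = \frac{1}{5} \cdot 2 \left(-8\right) = \frac{2}{5} \left(-8\right) = - \frac{16}{5}$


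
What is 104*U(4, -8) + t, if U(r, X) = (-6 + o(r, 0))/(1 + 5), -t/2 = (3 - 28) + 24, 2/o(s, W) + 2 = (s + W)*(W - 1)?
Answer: -970/9 ≈ -107.78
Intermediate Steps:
o(s, W) = 2/(-2 + (-1 + W)*(W + s)) (o(s, W) = 2/(-2 + (s + W)*(W - 1)) = 2/(-2 + (W + s)*(-1 + W)) = 2/(-2 + (-1 + W)*(W + s)))
t = 2 (t = -2*((3 - 28) + 24) = -2*(-25 + 24) = -2*(-1) = 2)
U(r, X) = -1 + 1/(3*(-2 - r)) (U(r, X) = (-6 + 2/(-2 + 0² - 1*0 - r + 0*r))/(1 + 5) = (-6 + 2/(-2 + 0 + 0 - r + 0))/6 = (-6 + 2/(-2 - r))*(⅙) = -1 + 1/(3*(-2 - r)))
104*U(4, -8) + t = 104*((-7/3 - 1*4)/(2 + 4)) + 2 = 104*((-7/3 - 4)/6) + 2 = 104*((⅙)*(-19/3)) + 2 = 104*(-19/18) + 2 = -988/9 + 2 = -970/9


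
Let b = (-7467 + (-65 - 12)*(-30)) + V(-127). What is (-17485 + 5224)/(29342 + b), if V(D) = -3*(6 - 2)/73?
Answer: -895053/1765493 ≈ -0.50697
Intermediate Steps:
V(D) = -12/73 (V(D) = -3*4*(1/73) = -12*1/73 = -12/73)
b = -376473/73 (b = (-7467 + (-65 - 12)*(-30)) - 12/73 = (-7467 - 77*(-30)) - 12/73 = (-7467 + 2310) - 12/73 = -5157 - 12/73 = -376473/73 ≈ -5157.2)
(-17485 + 5224)/(29342 + b) = (-17485 + 5224)/(29342 - 376473/73) = -12261/1765493/73 = -12261*73/1765493 = -895053/1765493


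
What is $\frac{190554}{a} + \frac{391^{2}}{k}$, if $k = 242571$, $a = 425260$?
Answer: $\frac{55618524197}{51577871730} \approx 1.0783$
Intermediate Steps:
$\frac{190554}{a} + \frac{391^{2}}{k} = \frac{190554}{425260} + \frac{391^{2}}{242571} = 190554 \cdot \frac{1}{425260} + 152881 \cdot \frac{1}{242571} = \frac{95277}{212630} + \frac{152881}{242571} = \frac{55618524197}{51577871730}$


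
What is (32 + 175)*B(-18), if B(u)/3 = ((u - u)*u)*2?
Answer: 0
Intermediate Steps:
B(u) = 0 (B(u) = 3*(((u - u)*u)*2) = 3*((0*u)*2) = 3*(0*2) = 3*0 = 0)
(32 + 175)*B(-18) = (32 + 175)*0 = 207*0 = 0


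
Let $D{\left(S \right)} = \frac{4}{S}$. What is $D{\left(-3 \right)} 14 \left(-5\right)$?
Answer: $\frac{280}{3} \approx 93.333$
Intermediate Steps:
$D{\left(-3 \right)} 14 \left(-5\right) = \frac{4}{-3} \cdot 14 \left(-5\right) = 4 \left(- \frac{1}{3}\right) 14 \left(-5\right) = \left(- \frac{4}{3}\right) 14 \left(-5\right) = \left(- \frac{56}{3}\right) \left(-5\right) = \frac{280}{3}$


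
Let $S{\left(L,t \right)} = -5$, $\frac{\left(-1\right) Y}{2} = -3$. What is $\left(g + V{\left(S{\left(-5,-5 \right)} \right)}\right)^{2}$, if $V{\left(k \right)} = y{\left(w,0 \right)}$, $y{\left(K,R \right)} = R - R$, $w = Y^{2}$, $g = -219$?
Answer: $47961$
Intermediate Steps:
$Y = 6$ ($Y = \left(-2\right) \left(-3\right) = 6$)
$w = 36$ ($w = 6^{2} = 36$)
$y{\left(K,R \right)} = 0$
$V{\left(k \right)} = 0$
$\left(g + V{\left(S{\left(-5,-5 \right)} \right)}\right)^{2} = \left(-219 + 0\right)^{2} = \left(-219\right)^{2} = 47961$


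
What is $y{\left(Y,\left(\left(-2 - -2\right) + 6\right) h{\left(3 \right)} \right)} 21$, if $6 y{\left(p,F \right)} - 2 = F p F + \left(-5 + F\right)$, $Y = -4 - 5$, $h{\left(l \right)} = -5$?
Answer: $- \frac{56931}{2} \approx -28466.0$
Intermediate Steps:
$Y = -9$
$y{\left(p,F \right)} = - \frac{1}{2} + \frac{F}{6} + \frac{p F^{2}}{6}$ ($y{\left(p,F \right)} = \frac{1}{3} + \frac{F p F + \left(-5 + F\right)}{6} = \frac{1}{3} + \frac{p F^{2} + \left(-5 + F\right)}{6} = \frac{1}{3} + \frac{-5 + F + p F^{2}}{6} = \frac{1}{3} + \left(- \frac{5}{6} + \frac{F}{6} + \frac{p F^{2}}{6}\right) = - \frac{1}{2} + \frac{F}{6} + \frac{p F^{2}}{6}$)
$y{\left(Y,\left(\left(-2 - -2\right) + 6\right) h{\left(3 \right)} \right)} 21 = \left(- \frac{1}{2} + \frac{\left(\left(-2 - -2\right) + 6\right) \left(-5\right)}{6} + \frac{1}{6} \left(-9\right) \left(\left(\left(-2 - -2\right) + 6\right) \left(-5\right)\right)^{2}\right) 21 = \left(- \frac{1}{2} + \frac{\left(\left(-2 + 2\right) + 6\right) \left(-5\right)}{6} + \frac{1}{6} \left(-9\right) \left(\left(\left(-2 + 2\right) + 6\right) \left(-5\right)\right)^{2}\right) 21 = \left(- \frac{1}{2} + \frac{\left(0 + 6\right) \left(-5\right)}{6} + \frac{1}{6} \left(-9\right) \left(\left(0 + 6\right) \left(-5\right)\right)^{2}\right) 21 = \left(- \frac{1}{2} + \frac{6 \left(-5\right)}{6} + \frac{1}{6} \left(-9\right) \left(6 \left(-5\right)\right)^{2}\right) 21 = \left(- \frac{1}{2} + \frac{1}{6} \left(-30\right) + \frac{1}{6} \left(-9\right) \left(-30\right)^{2}\right) 21 = \left(- \frac{1}{2} - 5 + \frac{1}{6} \left(-9\right) 900\right) 21 = \left(- \frac{1}{2} - 5 - 1350\right) 21 = \left(- \frac{2711}{2}\right) 21 = - \frac{56931}{2}$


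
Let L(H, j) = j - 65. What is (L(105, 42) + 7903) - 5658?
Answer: 2222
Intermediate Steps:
L(H, j) = -65 + j
(L(105, 42) + 7903) - 5658 = ((-65 + 42) + 7903) - 5658 = (-23 + 7903) - 5658 = 7880 - 5658 = 2222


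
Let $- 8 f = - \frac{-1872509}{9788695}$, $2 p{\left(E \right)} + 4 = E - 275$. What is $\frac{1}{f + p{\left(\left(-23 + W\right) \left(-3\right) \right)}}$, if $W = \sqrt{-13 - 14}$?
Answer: $- \frac{644047290032214040}{68012908193674624681} + \frac{27595742343271200 i \sqrt{3}}{68012908193674624681} \approx -0.0094695 + 0.00070277 i$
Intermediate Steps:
$W = 3 i \sqrt{3}$ ($W = \sqrt{-27} = 3 i \sqrt{3} \approx 5.1962 i$)
$p{\left(E \right)} = - \frac{279}{2} + \frac{E}{2}$ ($p{\left(E \right)} = -2 + \frac{E - 275}{2} = -2 + \frac{-275 + E}{2} = -2 + \left(- \frac{275}{2} + \frac{E}{2}\right) = - \frac{279}{2} + \frac{E}{2}$)
$f = - \frac{1872509}{78309560}$ ($f = - \frac{\left(-1\right) \left(- \frac{1872509}{9788695}\right)}{8} = \left(- \frac{1}{8}\right) \frac{1872509}{9788695} = - \frac{1872509}{78309560} \approx -0.023912$)
$\frac{1}{f + p{\left(\left(-23 + W\right) \left(-3\right) \right)}} = \frac{1}{- \frac{1872509}{78309560} - \left(\frac{279}{2} - \frac{\left(-23 + 3 i \sqrt{3}\right) \left(-3\right)}{2}\right)} = \frac{1}{- \frac{1872509}{78309560} - \left(\frac{279}{2} - \frac{69 - 9 i \sqrt{3}}{2}\right)} = \frac{1}{- \frac{1872509}{78309560} - \left(105 + \frac{9 i \sqrt{3}}{2}\right)} = \frac{1}{- \frac{8224376309}{78309560} - \frac{9 i \sqrt{3}}{2}}$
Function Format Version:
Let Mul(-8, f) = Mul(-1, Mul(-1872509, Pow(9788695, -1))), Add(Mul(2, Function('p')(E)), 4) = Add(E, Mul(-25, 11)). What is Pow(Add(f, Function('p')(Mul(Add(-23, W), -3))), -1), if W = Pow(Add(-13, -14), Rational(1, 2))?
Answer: Add(Rational(-644047290032214040, 68012908193674624681), Mul(Rational(27595742343271200, 68012908193674624681), I, Pow(3, Rational(1, 2)))) ≈ Add(-0.0094695, Mul(0.00070277, I))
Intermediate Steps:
W = Mul(3, I, Pow(3, Rational(1, 2))) (W = Pow(-27, Rational(1, 2)) = Mul(3, I, Pow(3, Rational(1, 2))) ≈ Mul(5.1962, I))
Function('p')(E) = Add(Rational(-279, 2), Mul(Rational(1, 2), E)) (Function('p')(E) = Add(-2, Mul(Rational(1, 2), Add(E, Mul(-25, 11)))) = Add(-2, Mul(Rational(1, 2), Add(E, -275))) = Add(-2, Mul(Rational(1, 2), Add(-275, E))) = Add(-2, Add(Rational(-275, 2), Mul(Rational(1, 2), E))) = Add(Rational(-279, 2), Mul(Rational(1, 2), E)))
f = Rational(-1872509, 78309560) (f = Mul(Rational(-1, 8), Mul(-1, Mul(-1872509, Pow(9788695, -1)))) = Mul(Rational(-1, 8), Mul(-1, Mul(-1872509, Rational(1, 9788695)))) = Mul(Rational(-1, 8), Mul(-1, Rational(-1872509, 9788695))) = Mul(Rational(-1, 8), Rational(1872509, 9788695)) = Rational(-1872509, 78309560) ≈ -0.023912)
Pow(Add(f, Function('p')(Mul(Add(-23, W), -3))), -1) = Pow(Add(Rational(-1872509, 78309560), Add(Rational(-279, 2), Mul(Rational(1, 2), Mul(Add(-23, Mul(3, I, Pow(3, Rational(1, 2)))), -3)))), -1) = Pow(Add(Rational(-1872509, 78309560), Add(Rational(-279, 2), Mul(Rational(1, 2), Add(69, Mul(-9, I, Pow(3, Rational(1, 2))))))), -1) = Pow(Add(Rational(-1872509, 78309560), Add(Rational(-279, 2), Add(Rational(69, 2), Mul(Rational(-9, 2), I, Pow(3, Rational(1, 2)))))), -1) = Pow(Add(Rational(-1872509, 78309560), Add(-105, Mul(Rational(-9, 2), I, Pow(3, Rational(1, 2))))), -1) = Pow(Add(Rational(-8224376309, 78309560), Mul(Rational(-9, 2), I, Pow(3, Rational(1, 2)))), -1)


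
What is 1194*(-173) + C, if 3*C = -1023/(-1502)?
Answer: -310255783/1502 ≈ -2.0656e+5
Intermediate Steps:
C = 341/1502 (C = (-1023/(-1502))/3 = (-1023*(-1/1502))/3 = (⅓)*(1023/1502) = 341/1502 ≈ 0.22703)
1194*(-173) + C = 1194*(-173) + 341/1502 = -206562 + 341/1502 = -310255783/1502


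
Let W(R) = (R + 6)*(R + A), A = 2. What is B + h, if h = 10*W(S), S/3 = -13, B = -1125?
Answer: 11085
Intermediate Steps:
S = -39 (S = 3*(-13) = -39)
W(R) = (2 + R)*(6 + R) (W(R) = (R + 6)*(R + 2) = (6 + R)*(2 + R) = (2 + R)*(6 + R))
h = 12210 (h = 10*(12 + (-39)² + 8*(-39)) = 10*(12 + 1521 - 312) = 10*1221 = 12210)
B + h = -1125 + 12210 = 11085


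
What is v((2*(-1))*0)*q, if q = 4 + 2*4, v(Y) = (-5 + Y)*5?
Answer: -300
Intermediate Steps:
v(Y) = -25 + 5*Y
q = 12 (q = 4 + 8 = 12)
v((2*(-1))*0)*q = (-25 + 5*((2*(-1))*0))*12 = (-25 + 5*(-2*0))*12 = (-25 + 5*0)*12 = (-25 + 0)*12 = -25*12 = -300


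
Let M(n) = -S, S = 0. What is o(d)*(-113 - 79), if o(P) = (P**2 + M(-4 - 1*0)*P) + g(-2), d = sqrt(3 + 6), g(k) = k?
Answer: -1344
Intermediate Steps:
M(n) = 0 (M(n) = -1*0 = 0)
d = 3 (d = sqrt(9) = 3)
o(P) = -2 + P**2 (o(P) = (P**2 + 0*P) - 2 = (P**2 + 0) - 2 = P**2 - 2 = -2 + P**2)
o(d)*(-113 - 79) = (-2 + 3**2)*(-113 - 79) = (-2 + 9)*(-192) = 7*(-192) = -1344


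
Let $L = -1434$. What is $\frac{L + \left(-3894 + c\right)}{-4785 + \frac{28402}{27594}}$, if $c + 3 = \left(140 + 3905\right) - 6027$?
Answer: $\frac{100897461}{66004444} \approx 1.5286$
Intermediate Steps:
$c = -1985$ ($c = -3 + \left(\left(140 + 3905\right) - 6027\right) = -3 + \left(4045 - 6027\right) = -3 - 1982 = -1985$)
$\frac{L + \left(-3894 + c\right)}{-4785 + \frac{28402}{27594}} = \frac{-1434 - 5879}{-4785 + \frac{28402}{27594}} = \frac{-1434 - 5879}{-4785 + 28402 \cdot \frac{1}{27594}} = - \frac{7313}{-4785 + \frac{14201}{13797}} = - \frac{7313}{- \frac{66004444}{13797}} = \left(-7313\right) \left(- \frac{13797}{66004444}\right) = \frac{100897461}{66004444}$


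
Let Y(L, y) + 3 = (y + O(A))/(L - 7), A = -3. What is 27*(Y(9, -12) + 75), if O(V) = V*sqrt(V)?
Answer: 1782 - 81*I*sqrt(3)/2 ≈ 1782.0 - 70.148*I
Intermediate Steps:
O(V) = V**(3/2)
Y(L, y) = -3 + (y - 3*I*sqrt(3))/(-7 + L) (Y(L, y) = -3 + (y + (-3)**(3/2))/(L - 7) = -3 + (y - 3*I*sqrt(3))/(-7 + L))
27*(Y(9, -12) + 75) = 27*((21 - 12 - 3*9 - 3*I*sqrt(3))/(-7 + 9) + 75) = 27*((21 - 12 - 27 - 3*I*sqrt(3))/2 + 75) = 27*((-18 - 3*I*sqrt(3))/2 + 75) = 27*((-9 - 3*I*sqrt(3)/2) + 75) = 27*(66 - 3*I*sqrt(3)/2) = 1782 - 81*I*sqrt(3)/2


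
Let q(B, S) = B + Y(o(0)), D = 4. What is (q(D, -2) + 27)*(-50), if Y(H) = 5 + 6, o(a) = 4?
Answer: -2100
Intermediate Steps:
Y(H) = 11
q(B, S) = 11 + B (q(B, S) = B + 11 = 11 + B)
(q(D, -2) + 27)*(-50) = ((11 + 4) + 27)*(-50) = (15 + 27)*(-50) = 42*(-50) = -2100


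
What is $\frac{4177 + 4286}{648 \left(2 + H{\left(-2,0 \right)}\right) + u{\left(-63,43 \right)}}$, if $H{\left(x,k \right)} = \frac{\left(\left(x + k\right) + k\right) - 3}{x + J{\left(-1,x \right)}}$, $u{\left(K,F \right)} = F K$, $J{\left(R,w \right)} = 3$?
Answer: $- \frac{2821}{1551} \approx -1.8188$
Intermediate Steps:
$H{\left(x,k \right)} = \frac{-3 + x + 2 k}{3 + x}$ ($H{\left(x,k \right)} = \frac{\left(\left(x + k\right) + k\right) - 3}{x + 3} = \frac{\left(\left(k + x\right) + k\right) - 3}{3 + x} = \frac{\left(x + 2 k\right) - 3}{3 + x} = \frac{-3 + x + 2 k}{3 + x}$)
$\frac{4177 + 4286}{648 \left(2 + H{\left(-2,0 \right)}\right) + u{\left(-63,43 \right)}} = \frac{4177 + 4286}{648 \left(2 + \frac{-3 - 2 + 2 \cdot 0}{3 - 2}\right) + 43 \left(-63\right)} = \frac{8463}{648 \left(2 + \frac{-3 - 2 + 0}{1}\right) - 2709} = \frac{8463}{648 \left(2 + 1 \left(-5\right)\right) - 2709} = \frac{8463}{648 \left(2 - 5\right) - 2709} = \frac{8463}{648 \left(-3\right) - 2709} = \frac{8463}{-1944 - 2709} = \frac{8463}{-4653} = 8463 \left(- \frac{1}{4653}\right) = - \frac{2821}{1551}$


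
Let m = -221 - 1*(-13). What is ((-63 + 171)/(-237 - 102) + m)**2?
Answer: 554131600/12769 ≈ 43397.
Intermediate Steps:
m = -208 (m = -221 + 13 = -208)
((-63 + 171)/(-237 - 102) + m)**2 = ((-63 + 171)/(-237 - 102) - 208)**2 = (108/(-339) - 208)**2 = (108*(-1/339) - 208)**2 = (-36/113 - 208)**2 = (-23540/113)**2 = 554131600/12769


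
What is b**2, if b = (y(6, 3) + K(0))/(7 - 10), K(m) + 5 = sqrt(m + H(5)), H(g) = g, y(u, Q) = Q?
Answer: (-2 + sqrt(5))**2/9 ≈ 0.0061920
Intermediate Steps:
K(m) = -5 + sqrt(5 + m) (K(m) = -5 + sqrt(m + 5) = -5 + sqrt(5 + m))
b = 2/3 - sqrt(5)/3 (b = (3 + (-5 + sqrt(5 + 0)))/(7 - 10) = (3 + (-5 + sqrt(5)))/(-3) = (-2 + sqrt(5))*(-1/3) = 2/3 - sqrt(5)/3 ≈ -0.078689)
b**2 = (2/3 - sqrt(5)/3)**2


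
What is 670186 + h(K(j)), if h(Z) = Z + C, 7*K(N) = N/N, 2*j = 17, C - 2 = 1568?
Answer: 4702293/7 ≈ 6.7176e+5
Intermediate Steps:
C = 1570 (C = 2 + 1568 = 1570)
j = 17/2 (j = (1/2)*17 = 17/2 ≈ 8.5000)
K(N) = 1/7 (K(N) = (N/N)/7 = (1/7)*1 = 1/7)
h(Z) = 1570 + Z (h(Z) = Z + 1570 = 1570 + Z)
670186 + h(K(j)) = 670186 + (1570 + 1/7) = 670186 + 10991/7 = 4702293/7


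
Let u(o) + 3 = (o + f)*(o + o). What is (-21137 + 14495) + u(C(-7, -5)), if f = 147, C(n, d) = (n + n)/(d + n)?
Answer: -113387/18 ≈ -6299.3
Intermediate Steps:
C(n, d) = 2*n/(d + n) (C(n, d) = (2*n)/(d + n) = 2*n/(d + n))
u(o) = -3 + 2*o*(147 + o) (u(o) = -3 + (o + 147)*(o + o) = -3 + (147 + o)*(2*o) = -3 + 2*o*(147 + o))
(-21137 + 14495) + u(C(-7, -5)) = (-21137 + 14495) + (-3 + 2*(2*(-7)/(-5 - 7))² + 294*(2*(-7)/(-5 - 7))) = -6642 + (-3 + 2*(2*(-7)/(-12))² + 294*(2*(-7)/(-12))) = -6642 + (-3 + 2*(2*(-7)*(-1/12))² + 294*(2*(-7)*(-1/12))) = -6642 + (-3 + 2*(7/6)² + 294*(7/6)) = -6642 + (-3 + 2*(49/36) + 343) = -6642 + (-3 + 49/18 + 343) = -6642 + 6169/18 = -113387/18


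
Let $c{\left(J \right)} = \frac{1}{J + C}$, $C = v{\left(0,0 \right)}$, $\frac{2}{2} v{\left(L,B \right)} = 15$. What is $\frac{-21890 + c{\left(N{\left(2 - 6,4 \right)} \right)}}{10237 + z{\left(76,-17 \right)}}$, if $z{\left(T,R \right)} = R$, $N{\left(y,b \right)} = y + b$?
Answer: $- \frac{46907}{21900} \approx -2.1419$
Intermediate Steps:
$v{\left(L,B \right)} = 15$
$C = 15$
$N{\left(y,b \right)} = b + y$
$c{\left(J \right)} = \frac{1}{15 + J}$ ($c{\left(J \right)} = \frac{1}{J + 15} = \frac{1}{15 + J}$)
$\frac{-21890 + c{\left(N{\left(2 - 6,4 \right)} \right)}}{10237 + z{\left(76,-17 \right)}} = \frac{-21890 + \frac{1}{15 + \left(4 + \left(2 - 6\right)\right)}}{10237 - 17} = \frac{-21890 + \frac{1}{15 + \left(4 - 4\right)}}{10220} = \left(-21890 + \frac{1}{15 + 0}\right) \frac{1}{10220} = \left(-21890 + \frac{1}{15}\right) \frac{1}{10220} = \left(- \frac{328349}{15}\right) \frac{1}{10220} = - \frac{46907}{21900}$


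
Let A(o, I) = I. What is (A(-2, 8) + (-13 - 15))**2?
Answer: 400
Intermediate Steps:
(A(-2, 8) + (-13 - 15))**2 = (8 + (-13 - 15))**2 = (8 - 28)**2 = (-20)**2 = 400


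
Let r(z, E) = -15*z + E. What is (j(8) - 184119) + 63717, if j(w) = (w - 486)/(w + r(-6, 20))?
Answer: -7103957/59 ≈ -1.2041e+5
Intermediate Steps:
r(z, E) = E - 15*z
j(w) = (-486 + w)/(110 + w) (j(w) = (w - 486)/(w + (20 - 15*(-6))) = (-486 + w)/(w + (20 + 90)) = (-486 + w)/(w + 110) = (-486 + w)/(110 + w))
(j(8) - 184119) + 63717 = ((-486 + 8)/(110 + 8) - 184119) + 63717 = (-478/118 - 184119) + 63717 = ((1/118)*(-478) - 184119) + 63717 = (-239/59 - 184119) + 63717 = -10863260/59 + 63717 = -7103957/59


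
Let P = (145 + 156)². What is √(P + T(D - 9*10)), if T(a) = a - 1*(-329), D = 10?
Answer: 5*√3634 ≈ 301.41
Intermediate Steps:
T(a) = 329 + a (T(a) = a + 329 = 329 + a)
P = 90601 (P = 301² = 90601)
√(P + T(D - 9*10)) = √(90601 + (329 + (10 - 9*10))) = √(90601 + (329 + (10 - 90))) = √(90601 + (329 - 80)) = √(90601 + 249) = √90850 = 5*√3634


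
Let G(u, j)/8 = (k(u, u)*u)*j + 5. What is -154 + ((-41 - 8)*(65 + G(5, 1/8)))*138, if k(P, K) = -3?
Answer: -608734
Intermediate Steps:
G(u, j) = 40 - 24*j*u (G(u, j) = 8*((-3*u)*j + 5) = 8*(-3*j*u + 5) = 8*(5 - 3*j*u) = 40 - 24*j*u)
-154 + ((-41 - 8)*(65 + G(5, 1/8)))*138 = -154 + ((-41 - 8)*(65 + (40 - 24*1/8*5)))*138 = -154 - 49*(65 + (40 - 24*1*(⅛)*5))*138 = -154 - 49*(65 + (40 - 24*⅛*5))*138 = -154 - 49*(65 + (40 - 15))*138 = -154 - 49*(65 + 25)*138 = -154 - 49*90*138 = -154 - 4410*138 = -154 - 608580 = -608734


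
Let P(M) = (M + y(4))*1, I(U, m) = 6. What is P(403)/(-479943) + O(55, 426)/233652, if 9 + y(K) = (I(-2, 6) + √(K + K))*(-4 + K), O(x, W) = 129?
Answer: -10048747/37379880612 ≈ -0.00026883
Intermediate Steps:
y(K) = -9 + (-4 + K)*(6 + √2*√K) (y(K) = -9 + (6 + √(K + K))*(-4 + K) = -9 + (6 + √(2*K))*(-4 + K) = -9 + (6 + √2*√K)*(-4 + K) = -9 + (-4 + K)*(6 + √2*√K))
P(M) = -9 + M (P(M) = (M + (-33 + 6*4 + √2*4^(3/2) - 4*√2*√4))*1 = (M + (-33 + 24 + √2*8 - 4*√2*2))*1 = (M + (-33 + 24 + 8*√2 - 8*√2))*1 = (M - 9)*1 = (-9 + M)*1 = -9 + M)
P(403)/(-479943) + O(55, 426)/233652 = (-9 + 403)/(-479943) + 129/233652 = 394*(-1/479943) + 129*(1/233652) = -394/479943 + 43/77884 = -10048747/37379880612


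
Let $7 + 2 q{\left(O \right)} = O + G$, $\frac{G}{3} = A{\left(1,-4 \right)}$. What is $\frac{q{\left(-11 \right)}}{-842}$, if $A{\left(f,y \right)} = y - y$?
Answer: $\frac{9}{842} \approx 0.010689$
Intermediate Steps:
$A{\left(f,y \right)} = 0$
$G = 0$ ($G = 3 \cdot 0 = 0$)
$q{\left(O \right)} = - \frac{7}{2} + \frac{O}{2}$ ($q{\left(O \right)} = - \frac{7}{2} + \frac{O + 0}{2} = - \frac{7}{2} + \frac{O}{2}$)
$\frac{q{\left(-11 \right)}}{-842} = \frac{- \frac{7}{2} + \frac{1}{2} \left(-11\right)}{-842} = \left(- \frac{7}{2} - \frac{11}{2}\right) \left(- \frac{1}{842}\right) = \left(-9\right) \left(- \frac{1}{842}\right) = \frac{9}{842}$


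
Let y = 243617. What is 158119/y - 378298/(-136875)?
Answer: 113802361991/33345076875 ≈ 3.4129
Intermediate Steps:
158119/y - 378298/(-136875) = 158119/243617 - 378298/(-136875) = 158119*(1/243617) - 378298*(-1/136875) = 158119/243617 + 378298/136875 = 113802361991/33345076875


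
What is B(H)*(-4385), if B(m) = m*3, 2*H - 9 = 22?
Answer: -407805/2 ≈ -2.0390e+5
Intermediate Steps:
H = 31/2 (H = 9/2 + (½)*22 = 9/2 + 11 = 31/2 ≈ 15.500)
B(m) = 3*m
B(H)*(-4385) = (3*(31/2))*(-4385) = (93/2)*(-4385) = -407805/2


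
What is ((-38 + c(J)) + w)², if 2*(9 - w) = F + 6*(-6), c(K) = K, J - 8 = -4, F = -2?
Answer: 36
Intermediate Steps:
J = 4 (J = 8 - 4 = 4)
w = 28 (w = 9 - (-2 + 6*(-6))/2 = 9 - (-2 - 36)/2 = 9 - ½*(-38) = 9 + 19 = 28)
((-38 + c(J)) + w)² = ((-38 + 4) + 28)² = (-34 + 28)² = (-6)² = 36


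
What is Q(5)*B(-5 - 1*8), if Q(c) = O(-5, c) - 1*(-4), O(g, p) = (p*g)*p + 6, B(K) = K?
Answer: 1495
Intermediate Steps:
O(g, p) = 6 + g*p**2 (O(g, p) = (g*p)*p + 6 = g*p**2 + 6 = 6 + g*p**2)
Q(c) = 10 - 5*c**2 (Q(c) = (6 - 5*c**2) - 1*(-4) = (6 - 5*c**2) + 4 = 10 - 5*c**2)
Q(5)*B(-5 - 1*8) = (10 - 5*5**2)*(-5 - 1*8) = (10 - 5*25)*(-5 - 8) = (10 - 125)*(-13) = -115*(-13) = 1495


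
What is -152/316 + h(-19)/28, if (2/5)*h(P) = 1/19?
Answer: -40037/84056 ≈ -0.47631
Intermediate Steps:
h(P) = 5/38 (h(P) = (5/2)/19 = (5/2)*(1/19) = 5/38)
-152/316 + h(-19)/28 = -152/316 + (5/38)/28 = -152*1/316 + (5/38)*(1/28) = -38/79 + 5/1064 = -40037/84056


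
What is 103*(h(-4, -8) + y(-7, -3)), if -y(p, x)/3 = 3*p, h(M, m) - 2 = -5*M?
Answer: 8755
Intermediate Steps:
h(M, m) = 2 - 5*M
y(p, x) = -9*p
103*(h(-4, -8) + y(-7, -3)) = 103*((2 - 5*(-4)) - 9*(-7)) = 103*((2 + 20) + 63) = 103*(22 + 63) = 103*85 = 8755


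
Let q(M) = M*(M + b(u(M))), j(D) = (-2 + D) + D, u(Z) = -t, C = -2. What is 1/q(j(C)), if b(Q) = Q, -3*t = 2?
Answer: 1/32 ≈ 0.031250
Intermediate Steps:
t = -⅔ (t = -⅓*2 = -⅔ ≈ -0.66667)
u(Z) = ⅔ (u(Z) = -1*(-⅔) = ⅔)
j(D) = -2 + 2*D
q(M) = M*(⅔ + M) (q(M) = M*(M + ⅔) = M*(⅔ + M))
1/q(j(C)) = 1/((-2 + 2*(-2))*(2 + 3*(-2 + 2*(-2)))/3) = 1/((-2 - 4)*(2 + 3*(-2 - 4))/3) = 1/((⅓)*(-6)*(2 + 3*(-6))) = 1/((⅓)*(-6)*(2 - 18)) = 1/((⅓)*(-6)*(-16)) = 1/32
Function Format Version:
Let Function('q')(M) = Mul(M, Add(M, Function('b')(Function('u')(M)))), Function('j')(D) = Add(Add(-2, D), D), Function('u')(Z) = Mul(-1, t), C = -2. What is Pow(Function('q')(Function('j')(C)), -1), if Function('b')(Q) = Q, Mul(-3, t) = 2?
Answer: Rational(1, 32) ≈ 0.031250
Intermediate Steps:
t = Rational(-2, 3) (t = Mul(Rational(-1, 3), 2) = Rational(-2, 3) ≈ -0.66667)
Function('u')(Z) = Rational(2, 3) (Function('u')(Z) = Mul(-1, Rational(-2, 3)) = Rational(2, 3))
Function('j')(D) = Add(-2, Mul(2, D))
Function('q')(M) = Mul(M, Add(Rational(2, 3), M)) (Function('q')(M) = Mul(M, Add(M, Rational(2, 3))) = Mul(M, Add(Rational(2, 3), M)))
Pow(Function('q')(Function('j')(C)), -1) = Pow(Mul(Rational(1, 3), Add(-2, Mul(2, -2)), Add(2, Mul(3, Add(-2, Mul(2, -2))))), -1) = Pow(Mul(Rational(1, 3), Add(-2, -4), Add(2, Mul(3, Add(-2, -4)))), -1) = Pow(Mul(Rational(1, 3), -6, Add(2, Mul(3, -6))), -1) = Pow(Mul(Rational(1, 3), -6, Add(2, -18)), -1) = Pow(Mul(Rational(1, 3), -6, -16), -1) = Pow(32, -1) = Rational(1, 32)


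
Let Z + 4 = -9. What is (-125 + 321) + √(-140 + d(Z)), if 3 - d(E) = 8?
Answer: 196 + I*√145 ≈ 196.0 + 12.042*I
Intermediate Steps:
Z = -13 (Z = -4 - 9 = -13)
d(E) = -5 (d(E) = 3 - 1*8 = 3 - 8 = -5)
(-125 + 321) + √(-140 + d(Z)) = (-125 + 321) + √(-140 - 5) = 196 + √(-145) = 196 + I*√145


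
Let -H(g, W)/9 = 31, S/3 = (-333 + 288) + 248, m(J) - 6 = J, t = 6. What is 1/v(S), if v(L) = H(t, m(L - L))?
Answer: -1/279 ≈ -0.0035842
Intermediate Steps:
m(J) = 6 + J
S = 609 (S = 3*((-333 + 288) + 248) = 3*(-45 + 248) = 3*203 = 609)
H(g, W) = -279 (H(g, W) = -9*31 = -279)
v(L) = -279
1/v(S) = 1/(-279) = -1/279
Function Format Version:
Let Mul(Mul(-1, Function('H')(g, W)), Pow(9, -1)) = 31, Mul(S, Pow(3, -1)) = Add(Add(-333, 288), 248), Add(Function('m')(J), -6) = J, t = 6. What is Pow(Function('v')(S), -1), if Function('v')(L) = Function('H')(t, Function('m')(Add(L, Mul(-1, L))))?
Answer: Rational(-1, 279) ≈ -0.0035842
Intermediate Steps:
Function('m')(J) = Add(6, J)
S = 609 (S = Mul(3, Add(Add(-333, 288), 248)) = Mul(3, Add(-45, 248)) = Mul(3, 203) = 609)
Function('H')(g, W) = -279 (Function('H')(g, W) = Mul(-9, 31) = -279)
Function('v')(L) = -279
Pow(Function('v')(S), -1) = Pow(-279, -1) = Rational(-1, 279)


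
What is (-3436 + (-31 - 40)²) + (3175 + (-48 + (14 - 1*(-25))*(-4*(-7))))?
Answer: 5824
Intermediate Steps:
(-3436 + (-31 - 40)²) + (3175 + (-48 + (14 - 1*(-25))*(-4*(-7)))) = (-3436 + (-71)²) + (3175 + (-48 + (14 + 25)*28)) = (-3436 + 5041) + (3175 + (-48 + 39*28)) = 1605 + (3175 + (-48 + 1092)) = 1605 + (3175 + 1044) = 1605 + 4219 = 5824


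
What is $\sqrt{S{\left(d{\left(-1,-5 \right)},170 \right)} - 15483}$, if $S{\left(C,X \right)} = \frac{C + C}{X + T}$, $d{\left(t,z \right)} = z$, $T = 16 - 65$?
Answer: $\frac{i \sqrt{1873453}}{11} \approx 124.43 i$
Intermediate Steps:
$T = -49$ ($T = 16 - 65 = -49$)
$S{\left(C,X \right)} = \frac{2 C}{-49 + X}$ ($S{\left(C,X \right)} = \frac{C + C}{X - 49} = \frac{2 C}{-49 + X}$)
$\sqrt{S{\left(d{\left(-1,-5 \right)},170 \right)} - 15483} = \sqrt{2 \left(-5\right) \frac{1}{-49 + 170} - 15483} = \sqrt{2 \left(-5\right) \frac{1}{121} - 15483} = \sqrt{- \frac{10}{121} - 15483} = \sqrt{- \frac{1873453}{121}} = \frac{i \sqrt{1873453}}{11}$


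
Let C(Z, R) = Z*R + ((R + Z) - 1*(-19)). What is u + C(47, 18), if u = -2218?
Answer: -1288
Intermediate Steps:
C(Z, R) = 19 + R + Z + R*Z (C(Z, R) = R*Z + ((R + Z) + 19) = R*Z + (19 + R + Z) = 19 + R + Z + R*Z)
u + C(47, 18) = -2218 + (19 + 18 + 47 + 18*47) = -2218 + (19 + 18 + 47 + 846) = -2218 + 930 = -1288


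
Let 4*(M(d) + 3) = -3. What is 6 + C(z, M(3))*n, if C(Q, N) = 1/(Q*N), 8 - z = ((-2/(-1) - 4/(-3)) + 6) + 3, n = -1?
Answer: 386/65 ≈ 5.9385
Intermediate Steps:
M(d) = -15/4 (M(d) = -3 + (¼)*(-3) = -3 - ¾ = -15/4)
z = -13/3 (z = 8 - (((-2/(-1) - 4/(-3)) + 6) + 3) = 8 - (((-2*(-1) - 4*(-⅓)) + 6) + 3) = 8 - (((2 + 4/3) + 6) + 3) = 8 - ((10/3 + 6) + 3) = 8 - (28/3 + 3) = 8 - 1*37/3 = 8 - 37/3 = -13/3 ≈ -4.3333)
C(Q, N) = 1/(N*Q)
6 + C(z, M(3))*n = 6 + (1/((-15/4)*(-13/3)))*(-1) = 6 - 4/15*(-3/13)*(-1) = 6 + (4/65)*(-1) = 6 - 4/65 = 386/65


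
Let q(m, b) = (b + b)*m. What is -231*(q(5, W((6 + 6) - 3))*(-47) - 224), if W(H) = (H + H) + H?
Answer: 2983134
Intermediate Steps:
W(H) = 3*H (W(H) = 2*H + H = 3*H)
q(m, b) = 2*b*m (q(m, b) = (2*b)*m = 2*b*m)
-231*(q(5, W((6 + 6) - 3))*(-47) - 224) = -231*((2*(3*((6 + 6) - 3))*5)*(-47) - 224) = -231*((2*(3*(12 - 3))*5)*(-47) - 224) = -231*((2*(3*9)*5)*(-47) - 224) = -231*((2*27*5)*(-47) - 224) = -231*(270*(-47) - 224) = -231*(-12690 - 224) = -231*(-12914) = 2983134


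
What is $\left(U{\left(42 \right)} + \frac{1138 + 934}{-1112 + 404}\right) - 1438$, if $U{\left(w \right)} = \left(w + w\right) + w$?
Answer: $- \frac{232742}{177} \approx -1314.9$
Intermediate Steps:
$U{\left(w \right)} = 3 w$ ($U{\left(w \right)} = 2 w + w = 3 w$)
$\left(U{\left(42 \right)} + \frac{1138 + 934}{-1112 + 404}\right) - 1438 = \left(3 \cdot 42 + \frac{1138 + 934}{-1112 + 404}\right) - 1438 = \left(126 + \frac{2072}{-708}\right) - 1438 = \left(126 + 2072 \left(- \frac{1}{708}\right)\right) - 1438 = \left(126 - \frac{518}{177}\right) - 1438 = \frac{21784}{177} - 1438 = - \frac{232742}{177}$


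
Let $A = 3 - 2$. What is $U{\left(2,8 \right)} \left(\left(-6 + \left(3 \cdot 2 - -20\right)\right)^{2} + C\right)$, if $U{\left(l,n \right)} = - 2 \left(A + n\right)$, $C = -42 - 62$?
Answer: $-5328$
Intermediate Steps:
$A = 1$ ($A = 3 - 2 = 1$)
$C = -104$ ($C = -42 - 62 = -104$)
$U{\left(l,n \right)} = -2 - 2 n$ ($U{\left(l,n \right)} = - 2 \left(1 + n\right) = -2 - 2 n$)
$U{\left(2,8 \right)} \left(\left(-6 + \left(3 \cdot 2 - -20\right)\right)^{2} + C\right) = \left(-2 - 16\right) \left(\left(-6 + \left(3 \cdot 2 - -20\right)\right)^{2} - 104\right) = \left(-2 - 16\right) \left(\left(-6 + \left(6 + 20\right)\right)^{2} - 104\right) = - 18 \left(\left(-6 + 26\right)^{2} - 104\right) = - 18 \left(20^{2} - 104\right) = - 18 \left(400 - 104\right) = \left(-18\right) 296 = -5328$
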